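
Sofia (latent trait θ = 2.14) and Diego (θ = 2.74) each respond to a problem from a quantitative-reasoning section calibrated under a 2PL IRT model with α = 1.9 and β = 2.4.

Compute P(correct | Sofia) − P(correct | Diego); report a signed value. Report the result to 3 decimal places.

-0.277

P(θ) = 1 / (1 + exp(−α(θ − β)))
P(Sofia) = 0.3790  [exponent -0.4940]
P(Diego) = 0.6561  [exponent 0.6460]
Difference = 0.3790 − 0.6561 = -0.2772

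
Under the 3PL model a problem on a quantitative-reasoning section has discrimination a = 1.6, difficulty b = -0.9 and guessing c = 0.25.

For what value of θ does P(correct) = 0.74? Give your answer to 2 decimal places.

P(θ) = c + (1 − c) · 1 / (1 + exp(−a(θ − b)))
Remove guessing floor: (0.74 − 0.25)/(1 − 0.25) = 0.6533
logit = ln(0.6533/0.3467) = 0.6337
θ = b + logit/(a) = -0.9 + 0.6337/1.6000 = -0.5039

-0.50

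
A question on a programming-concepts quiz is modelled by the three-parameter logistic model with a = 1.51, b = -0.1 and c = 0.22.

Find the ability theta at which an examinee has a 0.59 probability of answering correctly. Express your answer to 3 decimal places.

-0.168

P(theta) = c + (1 − c) · 1 / (1 + exp(−a(theta − b)))
Remove guessing floor: (0.59 − 0.22)/(1 − 0.22) = 0.4744
logit = ln(0.4744/0.5256) = -0.1027
theta = b + logit/(a) = -0.1 + (-0.1027)/1.5100 = -0.1680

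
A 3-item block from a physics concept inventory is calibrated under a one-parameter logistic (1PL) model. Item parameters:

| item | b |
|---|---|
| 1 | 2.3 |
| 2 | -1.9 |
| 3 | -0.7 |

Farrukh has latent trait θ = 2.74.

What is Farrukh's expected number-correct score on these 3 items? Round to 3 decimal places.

P(θ) = 1 / (1 + exp(−(θ − b)))
P_1 = 1/(1+e^{-0.4400}) = 0.6083
P_2 = 1/(1+e^{-4.6400}) = 0.9904
P_3 = 1/(1+e^{-3.4400}) = 0.9689
E[score] = 0.6083 + 0.9904 + 0.9689 = 2.5676

2.568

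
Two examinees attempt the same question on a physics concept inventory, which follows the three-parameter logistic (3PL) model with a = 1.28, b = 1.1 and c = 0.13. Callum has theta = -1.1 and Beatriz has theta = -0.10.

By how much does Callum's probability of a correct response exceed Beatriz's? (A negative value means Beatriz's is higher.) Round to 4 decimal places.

P(theta) = c + (1 − c) · 1 / (1 + exp(−a(theta − b)))
P(Callum) = 0.1791  [exponent -2.8160]
P(Beatriz) = 0.2841  [exponent -1.5360]
Difference = 0.1791 − 0.2841 = -0.1050

-0.1050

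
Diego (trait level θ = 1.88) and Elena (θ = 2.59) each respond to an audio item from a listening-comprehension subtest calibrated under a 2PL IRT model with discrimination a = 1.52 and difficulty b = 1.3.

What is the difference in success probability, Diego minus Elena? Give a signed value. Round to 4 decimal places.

-0.1695

P(θ) = 1 / (1 + exp(−a(θ − b)))
P(Diego) = 0.7072  [exponent 0.8816]
P(Elena) = 0.8766  [exponent 1.9608]
Difference = 0.7072 − 0.8766 = -0.1695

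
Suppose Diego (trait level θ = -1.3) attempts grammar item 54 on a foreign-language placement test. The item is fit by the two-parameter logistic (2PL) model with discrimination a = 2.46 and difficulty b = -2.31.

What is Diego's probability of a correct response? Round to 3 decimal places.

0.923

P(θ) = 1 / (1 + exp(−a(θ − b)))
Exponent: 2.46 × (-1.3 − (-2.31)) = 2.4846
1/(1 + e^{-2.4846}) = 0.9231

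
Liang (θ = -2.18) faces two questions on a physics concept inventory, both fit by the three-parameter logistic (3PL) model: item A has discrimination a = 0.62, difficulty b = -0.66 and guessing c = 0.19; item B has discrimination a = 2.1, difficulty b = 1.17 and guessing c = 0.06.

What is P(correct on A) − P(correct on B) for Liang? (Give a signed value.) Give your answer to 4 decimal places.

P(θ) = c + (1 − c) · 1 / (1 + exp(−a(θ − b)))
P_A = 0.4171
P_B = 0.0608
P_A − P_B = 0.3563

0.3563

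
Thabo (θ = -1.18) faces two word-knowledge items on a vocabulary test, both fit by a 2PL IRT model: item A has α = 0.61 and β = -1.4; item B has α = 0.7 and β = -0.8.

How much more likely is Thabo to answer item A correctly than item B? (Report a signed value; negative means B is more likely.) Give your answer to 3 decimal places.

0.100

P(θ) = 1 / (1 + exp(−α(θ − β)))
P_A = 0.5335
P_B = 0.4339
P_A − P_B = 0.0996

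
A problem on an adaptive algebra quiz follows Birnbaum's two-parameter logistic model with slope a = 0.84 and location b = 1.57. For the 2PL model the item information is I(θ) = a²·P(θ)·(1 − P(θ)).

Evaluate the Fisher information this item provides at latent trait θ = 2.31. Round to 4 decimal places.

0.1604

P = 1/(1+e^{-0.6216}) = 0.6506
P(1−P) = 0.6506 × 0.3494 = 0.2273
I = a² × P(1−P) = 0.84² × 0.2273 = 0.16040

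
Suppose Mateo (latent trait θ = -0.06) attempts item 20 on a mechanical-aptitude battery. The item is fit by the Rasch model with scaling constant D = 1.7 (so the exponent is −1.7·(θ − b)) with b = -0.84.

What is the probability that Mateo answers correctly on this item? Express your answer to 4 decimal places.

0.7902

P(θ) = 1 / (1 + exp(−D·(θ − b)))
Exponent: 1.7 × (-0.06 − (-0.84)) = 1.3260
1/(1 + e^{-1.3260}) = 0.7902
P = 0.7902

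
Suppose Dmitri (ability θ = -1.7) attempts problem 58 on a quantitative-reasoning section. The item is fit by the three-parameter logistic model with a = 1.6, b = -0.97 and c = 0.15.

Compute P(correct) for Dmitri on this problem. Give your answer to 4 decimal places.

0.3516

P(θ) = c + (1 − c) · 1 / (1 + exp(−a(θ − b)))
Exponent: 1.6 × (-1.7 − (-0.97)) = -1.1680
1/(1 + e^{1.1680}) = 0.2372
P = 0.15 + 0.85 × 0.2372 = 0.3516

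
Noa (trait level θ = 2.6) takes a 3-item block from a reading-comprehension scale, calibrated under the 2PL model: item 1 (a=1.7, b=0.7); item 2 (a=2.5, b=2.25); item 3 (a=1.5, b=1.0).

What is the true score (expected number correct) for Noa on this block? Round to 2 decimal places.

P(θ) = 1 / (1 + exp(−a(θ − b)))
P_1 = 1/(1+e^{-3.2300}) = 0.9619
P_2 = 1/(1+e^{-0.8750}) = 0.7058
P_3 = 1/(1+e^{-2.4000}) = 0.9168
E[score] = 0.9619 + 0.7058 + 0.9168 = 2.5846

2.58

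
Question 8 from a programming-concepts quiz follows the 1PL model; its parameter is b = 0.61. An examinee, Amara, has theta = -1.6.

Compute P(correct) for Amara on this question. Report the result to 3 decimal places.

P(theta) = 1 / (1 + exp(−(theta − b)))
Exponent: (-1.6 − 0.61) = -2.2100
1/(1 + e^{2.2100}) = 0.0989
P = 0.0989

0.099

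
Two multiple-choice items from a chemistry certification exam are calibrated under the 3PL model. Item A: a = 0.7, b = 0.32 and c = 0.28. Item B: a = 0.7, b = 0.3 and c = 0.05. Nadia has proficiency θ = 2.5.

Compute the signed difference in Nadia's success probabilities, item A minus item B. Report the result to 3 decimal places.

P(θ) = c + (1 − c) · 1 / (1 + exp(−a(θ − b)))
P_A = 0.8714
P_B = 0.8323
P_A − P_B = 0.0391

0.039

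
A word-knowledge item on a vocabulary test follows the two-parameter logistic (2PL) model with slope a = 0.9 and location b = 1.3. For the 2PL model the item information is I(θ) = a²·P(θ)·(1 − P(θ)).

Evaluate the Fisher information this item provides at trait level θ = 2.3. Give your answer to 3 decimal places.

P = 1/(1+e^{-0.9000}) = 0.7109
P(1−P) = 0.7109 × 0.2891 = 0.2055
I = a² × P(1−P) = 0.9² × 0.2055 = 0.16646

0.166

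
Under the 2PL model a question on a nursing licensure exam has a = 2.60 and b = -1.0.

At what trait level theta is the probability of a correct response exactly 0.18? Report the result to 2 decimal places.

P(theta) = 1 / (1 + exp(−a(theta − b)))
logit = ln(0.1800/0.8200) = -1.5163
theta = b + logit/(a) = -1.0 + (-1.5163)/2.6000 = -1.5832

-1.58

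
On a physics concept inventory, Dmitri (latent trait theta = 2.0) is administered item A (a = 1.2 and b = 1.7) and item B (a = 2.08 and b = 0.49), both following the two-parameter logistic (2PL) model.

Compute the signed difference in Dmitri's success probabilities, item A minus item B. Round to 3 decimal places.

-0.370

P(theta) = 1 / (1 + exp(−a(theta − b)))
P_A = 0.5890
P_B = 0.9585
P_A − P_B = -0.3695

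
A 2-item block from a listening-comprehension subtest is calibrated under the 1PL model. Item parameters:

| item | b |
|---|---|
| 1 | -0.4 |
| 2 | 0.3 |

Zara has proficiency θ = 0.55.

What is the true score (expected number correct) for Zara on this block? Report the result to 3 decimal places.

P(θ) = 1 / (1 + exp(−(θ − b)))
P_1 = 1/(1+e^{-0.9500}) = 0.7211
P_2 = 1/(1+e^{-0.2500}) = 0.5622
E[score] = 0.7211 + 0.5622 = 1.2833

1.283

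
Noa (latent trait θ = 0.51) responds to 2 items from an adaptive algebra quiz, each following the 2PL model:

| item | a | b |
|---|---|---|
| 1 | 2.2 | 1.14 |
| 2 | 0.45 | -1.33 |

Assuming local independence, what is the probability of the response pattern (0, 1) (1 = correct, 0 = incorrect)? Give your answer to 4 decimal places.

P(θ) = 1 / (1 + exp(−a(θ − b)))
P_1 = 1/(1+e^{1.3860}) = 0.2000
P_2 = 1/(1+e^{-0.8280}) = 0.6959
L = (1−P_1) × P_2 = 0.8000 × 0.6959 = 0.55671

0.5567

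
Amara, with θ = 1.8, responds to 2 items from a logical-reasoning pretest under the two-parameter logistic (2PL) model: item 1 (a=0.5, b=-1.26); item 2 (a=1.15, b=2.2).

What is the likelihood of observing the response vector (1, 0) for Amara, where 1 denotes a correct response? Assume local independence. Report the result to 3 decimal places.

0.504

P(θ) = 1 / (1 + exp(−a(θ − b)))
P_1 = 1/(1+e^{-1.5300}) = 0.8220
P_2 = 1/(1+e^{0.4600}) = 0.3870
L = P_1 × (1−P_2) = 0.8220 × 0.6130 = 0.50390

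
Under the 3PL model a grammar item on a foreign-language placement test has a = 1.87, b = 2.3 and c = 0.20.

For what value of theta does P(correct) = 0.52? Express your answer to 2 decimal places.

P(theta) = c + (1 − c) · 1 / (1 + exp(−a(theta − b)))
Remove guessing floor: (0.52 − 0.20)/(1 − 0.20) = 0.4000
logit = ln(0.4000/0.6000) = -0.4055
theta = b + logit/(a) = 2.3 + (-0.4055)/1.8700 = 2.0832

2.08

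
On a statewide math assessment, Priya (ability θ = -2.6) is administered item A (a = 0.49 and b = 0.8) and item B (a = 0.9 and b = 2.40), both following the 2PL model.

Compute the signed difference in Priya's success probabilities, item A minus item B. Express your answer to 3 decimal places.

P(θ) = 1 / (1 + exp(−a(θ − b)))
P_A = 0.1590
P_B = 0.0110
P_A − P_B = 0.1480

0.148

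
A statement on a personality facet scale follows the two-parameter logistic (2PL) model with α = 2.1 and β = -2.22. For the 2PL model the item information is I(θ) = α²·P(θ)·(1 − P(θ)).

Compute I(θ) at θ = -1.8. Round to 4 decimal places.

P = 1/(1+e^{-0.8820}) = 0.7072
P(1−P) = 0.7072 × 0.2928 = 0.2071
I = α² × P(1−P) = 2.1² × 0.2071 = 0.91310

0.9131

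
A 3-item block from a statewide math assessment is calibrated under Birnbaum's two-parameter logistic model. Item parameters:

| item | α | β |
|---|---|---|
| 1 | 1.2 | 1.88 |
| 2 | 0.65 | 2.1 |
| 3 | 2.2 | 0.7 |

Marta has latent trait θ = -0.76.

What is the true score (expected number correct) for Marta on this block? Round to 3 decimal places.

0.214

P(θ) = 1 / (1 + exp(−α(θ − β)))
P_1 = 1/(1+e^{3.1680}) = 0.0404
P_2 = 1/(1+e^{1.8590}) = 0.1348
P_3 = 1/(1+e^{3.2120}) = 0.0387
E[score] = 0.0404 + 0.1348 + 0.0387 = 0.2139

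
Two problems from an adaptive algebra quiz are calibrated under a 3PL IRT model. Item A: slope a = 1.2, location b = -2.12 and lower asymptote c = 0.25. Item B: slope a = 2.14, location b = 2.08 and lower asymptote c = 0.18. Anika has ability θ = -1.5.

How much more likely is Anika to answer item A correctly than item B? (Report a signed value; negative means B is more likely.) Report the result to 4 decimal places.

0.5780

P(θ) = c + (1 − c) · 1 / (1 + exp(−a(θ − b)))
P_A = 0.7584
P_B = 0.1804
P_A − P_B = 0.5780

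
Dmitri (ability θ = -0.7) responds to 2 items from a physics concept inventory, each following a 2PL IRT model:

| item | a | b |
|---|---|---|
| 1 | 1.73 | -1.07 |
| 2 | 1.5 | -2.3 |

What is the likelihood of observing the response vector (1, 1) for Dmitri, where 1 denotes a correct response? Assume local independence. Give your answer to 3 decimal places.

P(θ) = 1 / (1 + exp(−a(θ − b)))
P_1 = 1/(1+e^{-0.6401}) = 0.6548
P_2 = 1/(1+e^{-2.4000}) = 0.9168
L = P_1 × P_2 = 0.6548 × 0.9168 = 0.60032

0.600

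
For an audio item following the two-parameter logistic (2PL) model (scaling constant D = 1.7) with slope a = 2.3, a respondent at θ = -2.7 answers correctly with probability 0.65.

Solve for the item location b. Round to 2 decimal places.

P(θ) = 1 / (1 + exp(−D·a(θ − b)))
logit(0.65) = ln(0.65/0.35) = 0.6190
b = θ − logit/(1.7·a) = -2.7 − 0.6190/3.9100 = -2.8583

-2.86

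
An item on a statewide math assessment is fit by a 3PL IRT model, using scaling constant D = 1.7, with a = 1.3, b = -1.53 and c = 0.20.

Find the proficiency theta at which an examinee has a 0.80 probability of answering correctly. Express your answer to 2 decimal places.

P(theta) = c + (1 − c) · 1 / (1 + exp(−D·a(theta − b)))
Remove guessing floor: (0.80 − 0.20)/(1 − 0.20) = 0.7500
logit = ln(0.7500/0.2500) = 1.0986
theta = b + logit/(1.7·a) = -1.53 + 1.0986/2.2100 = -1.0329

-1.03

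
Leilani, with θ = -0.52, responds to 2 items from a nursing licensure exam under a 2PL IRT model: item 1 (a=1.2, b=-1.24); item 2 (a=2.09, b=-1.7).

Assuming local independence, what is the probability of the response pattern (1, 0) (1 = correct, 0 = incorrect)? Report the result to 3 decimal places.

0.055

P(θ) = 1 / (1 + exp(−a(θ − b)))
P_1 = 1/(1+e^{-0.8640}) = 0.7035
P_2 = 1/(1+e^{-2.4662}) = 0.9217
L = P_1 × (1−P_2) = 0.7035 × 0.0783 = 0.05506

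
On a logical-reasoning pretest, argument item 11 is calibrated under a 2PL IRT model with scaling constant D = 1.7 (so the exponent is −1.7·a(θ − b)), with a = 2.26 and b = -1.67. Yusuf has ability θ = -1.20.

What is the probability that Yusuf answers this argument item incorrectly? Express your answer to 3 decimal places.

P(θ) = 1 / (1 + exp(−D·a(θ − b)))
Exponent: 1.7 × 2.26 × (-1.20 − (-1.67)) = 1.8057
1/(1 + e^{-1.8057}) = 0.8588
P = 0.8588
P(incorrect) = 1 − 0.8588 = 0.1412

0.141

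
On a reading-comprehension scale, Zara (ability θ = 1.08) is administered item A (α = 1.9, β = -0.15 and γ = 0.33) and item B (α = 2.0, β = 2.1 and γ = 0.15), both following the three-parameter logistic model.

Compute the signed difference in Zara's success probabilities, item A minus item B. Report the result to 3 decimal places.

0.693

P(θ) = γ + (1 − γ) · 1 / (1 + exp(−α(θ − β)))
P_A = 0.9410
P_B = 0.2478
P_A − P_B = 0.6932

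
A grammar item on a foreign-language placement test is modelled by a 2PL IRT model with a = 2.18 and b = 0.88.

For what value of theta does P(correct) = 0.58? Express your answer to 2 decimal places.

P(theta) = 1 / (1 + exp(−a(theta − b)))
logit = ln(0.5800/0.4200) = 0.3228
theta = b + logit/(a) = 0.88 + 0.3228/2.1800 = 1.0281

1.03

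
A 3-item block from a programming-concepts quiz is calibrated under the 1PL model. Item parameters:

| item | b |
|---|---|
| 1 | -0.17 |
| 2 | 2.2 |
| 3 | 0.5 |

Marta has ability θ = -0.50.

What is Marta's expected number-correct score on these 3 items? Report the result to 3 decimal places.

P(θ) = 1 / (1 + exp(−(θ − b)))
P_1 = 1/(1+e^{0.3300}) = 0.4182
P_2 = 1/(1+e^{2.7000}) = 0.0630
P_3 = 1/(1+e^{1.0000}) = 0.2689
E[score] = 0.4182 + 0.0630 + 0.2689 = 0.7502

0.750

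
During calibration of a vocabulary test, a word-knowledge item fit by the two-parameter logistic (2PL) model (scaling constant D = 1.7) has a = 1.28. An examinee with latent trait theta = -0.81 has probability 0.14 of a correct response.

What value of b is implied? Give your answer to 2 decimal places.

0.02

P(theta) = 1 / (1 + exp(−D·a(theta − b)))
logit(0.14) = ln(0.14/0.86) = -1.8153
b = theta − logit/(1.7·a) = -0.81 − (-1.8153)/2.1760 = 0.0242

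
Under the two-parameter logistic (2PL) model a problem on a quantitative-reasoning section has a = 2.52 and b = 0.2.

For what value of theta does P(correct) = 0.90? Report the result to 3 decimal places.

P(theta) = 1 / (1 + exp(−a(theta − b)))
logit = ln(0.9000/0.1000) = 2.1972
theta = b + logit/(a) = 0.2 + 2.1972/2.5200 = 1.0719

1.072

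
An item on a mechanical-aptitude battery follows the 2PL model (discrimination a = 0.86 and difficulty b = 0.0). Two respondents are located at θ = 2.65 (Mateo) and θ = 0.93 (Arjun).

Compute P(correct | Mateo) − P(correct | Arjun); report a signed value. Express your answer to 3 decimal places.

P(θ) = 1 / (1 + exp(−a(θ − b)))
P(Mateo) = 0.9071  [exponent 2.2790]
P(Arjun) = 0.6899  [exponent 0.7998]
Difference = 0.9071 − 0.6899 = 0.2172

0.217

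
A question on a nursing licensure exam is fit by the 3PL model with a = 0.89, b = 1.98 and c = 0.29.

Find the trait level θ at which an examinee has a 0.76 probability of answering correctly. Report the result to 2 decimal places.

2.74

P(θ) = c + (1 − c) · 1 / (1 + exp(−a(θ − b)))
Remove guessing floor: (0.76 − 0.29)/(1 − 0.29) = 0.6620
logit = ln(0.6620/0.3380) = 0.6721
θ = b + logit/(a) = 1.98 + 0.6721/0.8900 = 2.7352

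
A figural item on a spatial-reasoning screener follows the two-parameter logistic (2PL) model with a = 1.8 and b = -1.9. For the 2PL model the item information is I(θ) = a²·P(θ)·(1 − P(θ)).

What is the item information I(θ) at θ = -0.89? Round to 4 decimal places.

P = 1/(1+e^{-1.8180}) = 0.8603
P(1−P) = 0.8603 × 0.1397 = 0.1202
I = a² × P(1−P) = 1.8² × 0.1202 = 0.38934

0.3893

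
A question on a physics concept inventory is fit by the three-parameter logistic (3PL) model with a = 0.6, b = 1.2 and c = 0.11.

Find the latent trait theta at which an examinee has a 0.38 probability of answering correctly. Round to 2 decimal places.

P(theta) = c + (1 − c) · 1 / (1 + exp(−a(theta − b)))
Remove guessing floor: (0.38 − 0.11)/(1 − 0.11) = 0.3034
logit = ln(0.3034/0.6966) = -0.8313
theta = b + logit/(a) = 1.2 + (-0.8313)/0.6000 = -0.1855

-0.19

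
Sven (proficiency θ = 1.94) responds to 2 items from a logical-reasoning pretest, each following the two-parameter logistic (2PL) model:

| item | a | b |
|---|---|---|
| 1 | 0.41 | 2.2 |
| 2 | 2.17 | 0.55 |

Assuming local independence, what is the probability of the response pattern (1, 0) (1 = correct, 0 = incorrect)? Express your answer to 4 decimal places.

P(θ) = 1 / (1 + exp(−a(θ − b)))
P_1 = 1/(1+e^{0.1066}) = 0.4734
P_2 = 1/(1+e^{-3.0163}) = 0.9533
L = P_1 × (1−P_2) = 0.4734 × 0.0467 = 0.02210

0.0221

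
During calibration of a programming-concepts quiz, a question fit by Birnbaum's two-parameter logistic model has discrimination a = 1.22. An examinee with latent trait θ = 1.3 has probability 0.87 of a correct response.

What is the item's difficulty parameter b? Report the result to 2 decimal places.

P(θ) = 1 / (1 + exp(−a(θ − b)))
logit(0.87) = ln(0.87/0.13) = 1.9010
b = θ − logit/(a) = 1.3 − 1.9010/1.2200 = -0.2582

-0.26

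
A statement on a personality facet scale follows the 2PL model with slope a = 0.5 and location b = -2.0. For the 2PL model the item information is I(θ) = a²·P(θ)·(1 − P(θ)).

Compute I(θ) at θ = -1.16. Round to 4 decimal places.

P = 1/(1+e^{-0.4200}) = 0.6035
P(1−P) = 0.6035 × 0.3965 = 0.2393
I = a² × P(1−P) = 0.5² × 0.2393 = 0.05982

0.0598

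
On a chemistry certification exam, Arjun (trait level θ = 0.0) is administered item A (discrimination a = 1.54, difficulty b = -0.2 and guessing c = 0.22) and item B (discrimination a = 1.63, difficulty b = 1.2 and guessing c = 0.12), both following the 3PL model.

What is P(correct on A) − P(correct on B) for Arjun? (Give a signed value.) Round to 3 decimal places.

P(θ) = c + (1 − c) · 1 / (1 + exp(−a(θ − b)))
P_A = 0.6696
P_B = 0.2290
P_A − P_B = 0.4406

0.441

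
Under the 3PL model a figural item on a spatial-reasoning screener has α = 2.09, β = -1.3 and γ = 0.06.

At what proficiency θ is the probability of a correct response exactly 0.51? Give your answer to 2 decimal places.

P(θ) = γ + (1 − γ) · 1 / (1 + exp(−α(θ − β)))
Remove guessing floor: (0.51 − 0.06)/(1 − 0.06) = 0.4787
logit = ln(0.4787/0.5213) = -0.0852
θ = β + logit/(α) = -1.3 + (-0.0852)/2.0900 = -1.3407

-1.34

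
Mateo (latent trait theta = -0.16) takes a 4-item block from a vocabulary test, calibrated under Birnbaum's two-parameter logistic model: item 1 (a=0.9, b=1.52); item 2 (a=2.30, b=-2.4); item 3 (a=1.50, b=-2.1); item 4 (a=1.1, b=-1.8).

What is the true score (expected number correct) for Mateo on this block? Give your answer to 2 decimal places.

P(theta) = 1 / (1 + exp(−a(theta − b)))
P_1 = 1/(1+e^{1.5120}) = 0.1806
P_2 = 1/(1+e^{-5.1520}) = 0.9942
P_3 = 1/(1+e^{-2.9100}) = 0.9483
P_4 = 1/(1+e^{-1.8040}) = 0.8586
E[score] = 0.1806 + 0.9942 + 0.9483 + 0.8586 = 2.9819

2.98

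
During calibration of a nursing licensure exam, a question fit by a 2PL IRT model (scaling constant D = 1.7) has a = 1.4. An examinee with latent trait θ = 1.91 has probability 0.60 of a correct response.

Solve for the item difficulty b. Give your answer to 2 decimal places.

1.74

P(θ) = 1 / (1 + exp(−D·a(θ − b)))
logit(0.60) = ln(0.60/0.40) = 0.4055
b = θ − logit/(1.7·a) = 1.91 − 0.4055/2.3800 = 1.7396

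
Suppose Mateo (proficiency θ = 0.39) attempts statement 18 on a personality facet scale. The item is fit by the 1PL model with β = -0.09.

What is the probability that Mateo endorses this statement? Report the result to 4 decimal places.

P(θ) = 1 / (1 + exp(−(θ − β)))
Exponent: (0.39 − (-0.09)) = 0.4800
1/(1 + e^{-0.4800}) = 0.6177
P = 0.6177

0.6177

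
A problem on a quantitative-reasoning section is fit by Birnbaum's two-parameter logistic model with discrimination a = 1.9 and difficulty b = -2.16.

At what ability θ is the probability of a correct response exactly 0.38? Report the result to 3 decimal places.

-2.418

P(θ) = 1 / (1 + exp(−a(θ − b)))
logit = ln(0.3800/0.6200) = -0.4895
θ = b + logit/(a) = -2.16 + (-0.4895)/1.9000 = -2.4177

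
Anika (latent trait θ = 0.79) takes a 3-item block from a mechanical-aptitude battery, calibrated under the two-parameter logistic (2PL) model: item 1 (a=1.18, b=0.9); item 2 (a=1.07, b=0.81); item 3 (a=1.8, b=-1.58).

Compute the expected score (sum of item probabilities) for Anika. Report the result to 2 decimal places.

P(θ) = 1 / (1 + exp(−a(θ − b)))
P_1 = 1/(1+e^{0.1298}) = 0.4676
P_2 = 1/(1+e^{0.0214}) = 0.4947
P_3 = 1/(1+e^{-4.2660}) = 0.9862
E[score] = 0.4676 + 0.4947 + 0.9862 = 1.9484

1.95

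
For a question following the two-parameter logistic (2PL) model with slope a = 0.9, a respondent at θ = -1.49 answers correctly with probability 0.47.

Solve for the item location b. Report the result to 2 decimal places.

P(θ) = 1 / (1 + exp(−a(θ − b)))
logit(0.47) = ln(0.47/0.53) = -0.1201
b = θ − logit/(a) = -1.49 − (-0.1201)/0.9000 = -1.3565

-1.36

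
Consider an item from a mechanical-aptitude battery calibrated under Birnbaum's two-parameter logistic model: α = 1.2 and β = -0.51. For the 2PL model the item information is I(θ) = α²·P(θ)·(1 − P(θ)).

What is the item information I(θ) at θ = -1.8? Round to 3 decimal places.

0.208

P = 1/(1+e^{1.5480}) = 0.1754
P(1−P) = 0.1754 × 0.8246 = 0.1446
I = α² × P(1−P) = 1.2² × 0.1446 = 0.20825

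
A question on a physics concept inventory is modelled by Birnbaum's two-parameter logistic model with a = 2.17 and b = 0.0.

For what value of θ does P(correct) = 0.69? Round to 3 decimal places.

0.369

P(θ) = 1 / (1 + exp(−a(θ − b)))
logit = ln(0.6900/0.3100) = 0.8001
θ = b + logit/(a) = 0.0 + 0.8001/2.1700 = 0.3687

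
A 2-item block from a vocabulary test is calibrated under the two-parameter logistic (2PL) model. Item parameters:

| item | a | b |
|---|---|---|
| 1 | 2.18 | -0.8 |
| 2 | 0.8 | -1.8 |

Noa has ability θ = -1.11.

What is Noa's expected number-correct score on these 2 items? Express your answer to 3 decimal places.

0.972

P(θ) = 1 / (1 + exp(−a(θ − b)))
P_1 = 1/(1+e^{0.6758}) = 0.3372
P_2 = 1/(1+e^{-0.5520}) = 0.6346
E[score] = 0.3372 + 0.6346 = 0.9718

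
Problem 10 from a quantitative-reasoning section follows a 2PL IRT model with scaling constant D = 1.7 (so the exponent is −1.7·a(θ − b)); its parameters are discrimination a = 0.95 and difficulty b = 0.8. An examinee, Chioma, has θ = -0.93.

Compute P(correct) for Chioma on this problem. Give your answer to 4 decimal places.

0.0577

P(θ) = 1 / (1 + exp(−D·a(θ − b)))
Exponent: 1.7 × 0.95 × (-0.93 − 0.8) = -2.7940
1/(1 + e^{2.7940}) = 0.0577
P = 0.0577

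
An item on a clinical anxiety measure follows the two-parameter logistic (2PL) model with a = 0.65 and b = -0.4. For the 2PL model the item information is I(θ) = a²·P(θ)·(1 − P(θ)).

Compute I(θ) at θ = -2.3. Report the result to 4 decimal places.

0.0737

P = 1/(1+e^{1.2350}) = 0.2253
P(1−P) = 0.2253 × 0.7747 = 0.1745
I = a² × P(1−P) = 0.65² × 0.1745 = 0.07374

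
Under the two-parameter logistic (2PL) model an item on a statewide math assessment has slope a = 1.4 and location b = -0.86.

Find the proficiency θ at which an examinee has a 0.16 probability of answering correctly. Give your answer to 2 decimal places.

P(θ) = 1 / (1 + exp(−a(θ − b)))
logit = ln(0.1600/0.8400) = -1.6582
θ = b + logit/(a) = -0.86 + (-1.6582)/1.4000 = -2.0444

-2.04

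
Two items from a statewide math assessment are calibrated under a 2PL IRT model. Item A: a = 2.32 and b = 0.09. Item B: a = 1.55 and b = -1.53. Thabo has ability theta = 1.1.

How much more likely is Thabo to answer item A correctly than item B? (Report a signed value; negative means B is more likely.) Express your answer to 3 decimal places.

-0.071

P(theta) = 1 / (1 + exp(−a(theta − b)))
P_A = 0.9124
P_B = 0.9833
P_A − P_B = -0.0709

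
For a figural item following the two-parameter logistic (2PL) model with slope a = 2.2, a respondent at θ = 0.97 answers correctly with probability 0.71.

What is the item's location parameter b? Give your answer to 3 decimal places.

P(θ) = 1 / (1 + exp(−a(θ − b)))
logit(0.71) = ln(0.71/0.29) = 0.8954
b = θ − logit/(a) = 0.97 − 0.8954/2.2000 = 0.5630

0.563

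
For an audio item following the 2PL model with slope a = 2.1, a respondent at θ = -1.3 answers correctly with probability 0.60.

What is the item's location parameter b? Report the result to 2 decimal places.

P(θ) = 1 / (1 + exp(−a(θ − b)))
logit(0.60) = ln(0.60/0.40) = 0.4055
b = θ − logit/(a) = -1.3 − 0.4055/2.1000 = -1.4931

-1.49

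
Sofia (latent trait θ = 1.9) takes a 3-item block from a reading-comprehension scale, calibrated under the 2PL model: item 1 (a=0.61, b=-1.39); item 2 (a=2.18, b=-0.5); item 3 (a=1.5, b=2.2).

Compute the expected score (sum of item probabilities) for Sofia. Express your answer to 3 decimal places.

2.266

P(θ) = 1 / (1 + exp(−a(θ − b)))
P_1 = 1/(1+e^{-2.0069}) = 0.8815
P_2 = 1/(1+e^{-5.2320}) = 0.9947
P_3 = 1/(1+e^{0.4500}) = 0.3894
E[score] = 0.8815 + 0.9947 + 0.3894 = 2.2656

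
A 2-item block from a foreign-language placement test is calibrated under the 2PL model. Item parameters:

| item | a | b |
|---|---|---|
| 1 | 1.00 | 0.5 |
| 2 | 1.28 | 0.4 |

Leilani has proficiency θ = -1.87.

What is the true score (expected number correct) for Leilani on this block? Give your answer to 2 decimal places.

P(θ) = 1 / (1 + exp(−a(θ − b)))
P_1 = 1/(1+e^{2.3700}) = 0.0855
P_2 = 1/(1+e^{2.9056}) = 0.0519
E[score] = 0.0855 + 0.0519 = 0.1374

0.14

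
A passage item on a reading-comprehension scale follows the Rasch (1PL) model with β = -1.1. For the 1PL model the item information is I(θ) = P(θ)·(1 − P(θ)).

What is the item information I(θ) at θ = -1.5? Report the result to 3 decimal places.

P = 1/(1+e^{0.4000}) = 0.4013
P(1−P) = 0.4013 × 0.5987 = 0.2403
I = P(1−P) = 0.24026

0.240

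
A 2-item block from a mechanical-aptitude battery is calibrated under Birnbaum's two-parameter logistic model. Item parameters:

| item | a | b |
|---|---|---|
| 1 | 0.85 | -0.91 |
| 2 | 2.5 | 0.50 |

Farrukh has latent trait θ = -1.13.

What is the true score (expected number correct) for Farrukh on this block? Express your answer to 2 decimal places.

0.47

P(θ) = 1 / (1 + exp(−a(θ − b)))
P_1 = 1/(1+e^{0.1870}) = 0.4534
P_2 = 1/(1+e^{4.0750}) = 0.0167
E[score] = 0.4534 + 0.0167 = 0.4701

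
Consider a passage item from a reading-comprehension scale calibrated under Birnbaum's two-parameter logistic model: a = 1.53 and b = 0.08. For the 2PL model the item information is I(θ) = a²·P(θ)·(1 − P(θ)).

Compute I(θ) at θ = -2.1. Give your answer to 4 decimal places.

0.0777

P = 1/(1+e^{3.3354}) = 0.0344
P(1−P) = 0.0344 × 0.9656 = 0.0332
I = a² × P(1−P) = 1.53² × 0.0332 = 0.07771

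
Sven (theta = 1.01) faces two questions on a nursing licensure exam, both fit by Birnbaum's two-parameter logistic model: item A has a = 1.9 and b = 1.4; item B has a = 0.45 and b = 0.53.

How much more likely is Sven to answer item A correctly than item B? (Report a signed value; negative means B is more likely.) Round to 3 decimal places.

-0.231

P(theta) = 1 / (1 + exp(−a(theta − b)))
P_A = 0.3228
P_B = 0.5538
P_A − P_B = -0.2310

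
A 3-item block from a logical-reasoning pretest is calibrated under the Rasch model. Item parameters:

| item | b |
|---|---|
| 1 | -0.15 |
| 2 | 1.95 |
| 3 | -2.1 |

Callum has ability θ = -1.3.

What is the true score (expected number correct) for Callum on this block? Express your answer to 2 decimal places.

0.97

P(θ) = 1 / (1 + exp(−(θ − b)))
P_1 = 1/(1+e^{1.1500}) = 0.2405
P_2 = 1/(1+e^{3.2500}) = 0.0373
P_3 = 1/(1+e^{-0.8000}) = 0.6900
E[score] = 0.2405 + 0.0373 + 0.6900 = 0.9678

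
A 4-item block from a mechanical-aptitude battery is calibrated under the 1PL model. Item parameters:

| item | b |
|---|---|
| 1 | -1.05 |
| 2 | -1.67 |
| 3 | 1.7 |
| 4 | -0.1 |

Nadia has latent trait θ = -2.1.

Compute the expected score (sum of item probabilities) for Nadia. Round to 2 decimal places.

P(θ) = 1 / (1 + exp(−(θ − b)))
P_1 = 1/(1+e^{1.0500}) = 0.2592
P_2 = 1/(1+e^{0.4300}) = 0.3941
P_3 = 1/(1+e^{3.8000}) = 0.0219
P_4 = 1/(1+e^{2.0000}) = 0.1192
E[score] = 0.2592 + 0.3941 + 0.0219 + 0.1192 = 0.7944

0.79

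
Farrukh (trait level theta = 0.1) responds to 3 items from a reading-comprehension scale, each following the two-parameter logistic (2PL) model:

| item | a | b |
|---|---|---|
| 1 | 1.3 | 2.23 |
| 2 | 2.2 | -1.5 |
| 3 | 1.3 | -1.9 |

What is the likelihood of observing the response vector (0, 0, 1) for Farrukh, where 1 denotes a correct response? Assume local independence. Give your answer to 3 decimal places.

0.025

P(theta) = 1 / (1 + exp(−a(theta − b)))
P_1 = 1/(1+e^{2.7690}) = 0.0590
P_2 = 1/(1+e^{-3.5200}) = 0.9713
P_3 = 1/(1+e^{-2.6000}) = 0.9309
L = (1−P_1) × (1−P_2) × P_3 = 0.9410 × 0.0287 × 0.9309 = 0.02518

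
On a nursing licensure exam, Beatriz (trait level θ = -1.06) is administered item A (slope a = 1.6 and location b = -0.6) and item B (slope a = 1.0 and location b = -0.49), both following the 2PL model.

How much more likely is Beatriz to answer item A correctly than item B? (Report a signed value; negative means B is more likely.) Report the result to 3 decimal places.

-0.037

P(θ) = 1 / (1 + exp(−a(θ − b)))
P_A = 0.3239
P_B = 0.3612
P_A − P_B = -0.0374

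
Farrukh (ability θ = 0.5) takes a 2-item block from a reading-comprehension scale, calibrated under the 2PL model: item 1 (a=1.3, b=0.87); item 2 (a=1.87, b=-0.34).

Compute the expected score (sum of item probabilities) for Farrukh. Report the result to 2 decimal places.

P(θ) = 1 / (1 + exp(−a(θ − b)))
P_1 = 1/(1+e^{0.4810}) = 0.3820
P_2 = 1/(1+e^{-1.5708}) = 0.8279
E[score] = 0.3820 + 0.8279 = 1.2099

1.21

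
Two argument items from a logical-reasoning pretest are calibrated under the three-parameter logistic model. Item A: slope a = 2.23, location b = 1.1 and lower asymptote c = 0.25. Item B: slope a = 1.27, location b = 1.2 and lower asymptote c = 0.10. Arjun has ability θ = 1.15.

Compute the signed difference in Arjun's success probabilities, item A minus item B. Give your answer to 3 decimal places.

P(θ) = c + (1 − c) · 1 / (1 + exp(−a(θ − b)))
P_A = 0.6459
P_B = 0.5357
P_A − P_B = 0.1102

0.110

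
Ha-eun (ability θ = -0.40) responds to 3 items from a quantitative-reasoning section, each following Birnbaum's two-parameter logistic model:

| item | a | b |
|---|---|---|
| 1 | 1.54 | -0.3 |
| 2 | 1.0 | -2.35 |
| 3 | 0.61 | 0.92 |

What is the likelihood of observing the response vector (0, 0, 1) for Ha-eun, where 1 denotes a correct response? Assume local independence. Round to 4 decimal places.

P(θ) = 1 / (1 + exp(−a(θ − b)))
P_1 = 1/(1+e^{0.1540}) = 0.4616
P_2 = 1/(1+e^{-1.9500}) = 0.8754
P_3 = 1/(1+e^{0.8052}) = 0.3089
L = (1−P_1) × (1−P_2) × P_3 = 0.5384 × 0.1246 × 0.3089 = 0.02072

0.0207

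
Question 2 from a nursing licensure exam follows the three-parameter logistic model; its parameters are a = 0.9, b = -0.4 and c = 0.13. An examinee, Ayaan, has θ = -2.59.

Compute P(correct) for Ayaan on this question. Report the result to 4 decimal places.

0.2364

P(θ) = c + (1 − c) · 1 / (1 + exp(−a(θ − b)))
Exponent: 0.9 × (-2.59 − (-0.4)) = -1.9710
1/(1 + e^{1.9710}) = 0.1223
P = 0.13 + 0.87 × 0.1223 = 0.2364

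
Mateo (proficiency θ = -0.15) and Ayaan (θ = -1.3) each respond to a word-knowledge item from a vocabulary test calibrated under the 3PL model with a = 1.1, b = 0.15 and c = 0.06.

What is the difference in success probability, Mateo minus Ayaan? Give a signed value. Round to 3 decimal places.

0.235

P(θ) = c + (1 − c) · 1 / (1 + exp(−a(θ − b)))
P(Mateo) = 0.4531  [exponent -0.3300]
P(Ayaan) = 0.2186  [exponent -1.5950]
Difference = 0.4531 − 0.2186 = 0.2346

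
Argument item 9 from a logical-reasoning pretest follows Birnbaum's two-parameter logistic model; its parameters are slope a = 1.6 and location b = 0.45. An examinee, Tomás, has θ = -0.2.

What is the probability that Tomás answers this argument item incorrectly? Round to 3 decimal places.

0.739

P(θ) = 1 / (1 + exp(−a(θ − b)))
Exponent: 1.6 × (-0.2 − 0.45) = -1.0400
1/(1 + e^{1.0400}) = 0.2611
P(incorrect) = 1 − 0.2611 = 0.7389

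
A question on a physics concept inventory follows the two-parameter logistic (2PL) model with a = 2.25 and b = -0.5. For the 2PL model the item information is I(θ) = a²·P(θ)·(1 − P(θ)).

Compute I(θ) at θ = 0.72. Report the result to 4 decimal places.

P = 1/(1+e^{-2.7450}) = 0.9396
P(1−P) = 0.9396 × 0.0604 = 0.0567
I = a² × P(1−P) = 2.25² × 0.0567 = 0.28717

0.2872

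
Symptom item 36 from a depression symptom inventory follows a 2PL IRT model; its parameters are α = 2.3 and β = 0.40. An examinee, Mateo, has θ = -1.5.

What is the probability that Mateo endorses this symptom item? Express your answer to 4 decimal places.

0.0125

P(θ) = 1 / (1 + exp(−α(θ − β)))
Exponent: 2.3 × (-1.5 − 0.40) = -4.3700
1/(1 + e^{4.3700}) = 0.0125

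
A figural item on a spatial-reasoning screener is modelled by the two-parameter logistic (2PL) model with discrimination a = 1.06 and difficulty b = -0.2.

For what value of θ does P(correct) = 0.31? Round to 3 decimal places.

P(θ) = 1 / (1 + exp(−a(θ − b)))
logit = ln(0.3100/0.6900) = -0.8001
θ = b + logit/(a) = -0.2 + (-0.8001)/1.0600 = -0.9548

-0.955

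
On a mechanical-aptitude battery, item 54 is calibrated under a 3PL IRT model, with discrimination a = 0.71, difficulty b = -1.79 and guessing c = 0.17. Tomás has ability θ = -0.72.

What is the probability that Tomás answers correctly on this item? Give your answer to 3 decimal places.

P(θ) = c + (1 − c) · 1 / (1 + exp(−a(θ − b)))
Exponent: 0.71 × (-0.72 − (-1.79)) = 0.7597
1/(1 + e^{-0.7597}) = 0.6813
P = 0.17 + 0.83 × 0.6813 = 0.7355

0.735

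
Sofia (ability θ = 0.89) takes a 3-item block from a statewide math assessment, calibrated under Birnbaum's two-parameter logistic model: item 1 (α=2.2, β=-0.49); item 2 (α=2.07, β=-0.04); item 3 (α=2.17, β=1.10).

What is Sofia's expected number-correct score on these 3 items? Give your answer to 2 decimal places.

P(θ) = 1 / (1 + exp(−α(θ − β)))
P_1 = 1/(1+e^{-3.0360}) = 0.9542
P_2 = 1/(1+e^{-1.9251}) = 0.8727
P_3 = 1/(1+e^{0.4557}) = 0.3880
E[score] = 0.9542 + 0.8727 + 0.3880 = 2.2149

2.21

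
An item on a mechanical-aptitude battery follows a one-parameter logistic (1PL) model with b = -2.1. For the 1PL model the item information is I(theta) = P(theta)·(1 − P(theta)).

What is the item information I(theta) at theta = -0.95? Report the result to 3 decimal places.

0.183

P = 1/(1+e^{-1.1500}) = 0.7595
P(1−P) = 0.7595 × 0.2405 = 0.1827
I = P(1−P) = 0.18265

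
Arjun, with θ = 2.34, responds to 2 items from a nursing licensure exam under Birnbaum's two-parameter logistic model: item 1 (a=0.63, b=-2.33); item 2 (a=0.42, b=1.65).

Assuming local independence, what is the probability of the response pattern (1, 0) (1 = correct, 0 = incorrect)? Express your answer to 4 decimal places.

0.4066

P(θ) = 1 / (1 + exp(−a(θ − b)))
P_1 = 1/(1+e^{-2.9421}) = 0.9499
P_2 = 1/(1+e^{-0.2898}) = 0.5719
L = P_1 × (1−P_2) = 0.9499 × 0.4281 = 0.40660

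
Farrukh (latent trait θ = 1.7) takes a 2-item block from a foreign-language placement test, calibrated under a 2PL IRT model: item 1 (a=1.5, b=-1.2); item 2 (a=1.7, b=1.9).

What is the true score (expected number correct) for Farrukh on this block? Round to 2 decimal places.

1.40

P(θ) = 1 / (1 + exp(−a(θ − b)))
P_1 = 1/(1+e^{-4.3500}) = 0.9873
P_2 = 1/(1+e^{0.3400}) = 0.4158
E[score] = 0.9873 + 0.4158 = 1.4031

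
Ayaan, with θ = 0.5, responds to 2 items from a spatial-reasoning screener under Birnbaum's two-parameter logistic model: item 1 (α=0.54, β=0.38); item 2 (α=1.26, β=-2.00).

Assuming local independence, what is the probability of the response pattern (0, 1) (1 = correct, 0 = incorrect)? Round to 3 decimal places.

P(θ) = 1 / (1 + exp(−α(θ − β)))
P_1 = 1/(1+e^{-0.0648}) = 0.5162
P_2 = 1/(1+e^{-3.1500}) = 0.9589
L = (1−P_1) × P_2 = 0.4838 × 0.9589 = 0.46393

0.464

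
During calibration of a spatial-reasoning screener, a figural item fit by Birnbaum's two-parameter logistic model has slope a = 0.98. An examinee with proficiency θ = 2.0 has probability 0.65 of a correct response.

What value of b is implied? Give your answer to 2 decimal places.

P(θ) = 1 / (1 + exp(−a(θ − b)))
logit(0.65) = ln(0.65/0.35) = 0.6190
b = θ − logit/(a) = 2.0 − 0.6190/0.9800 = 1.3683

1.37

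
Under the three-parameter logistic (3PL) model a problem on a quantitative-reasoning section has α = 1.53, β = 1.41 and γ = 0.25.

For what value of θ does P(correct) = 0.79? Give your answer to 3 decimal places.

P(θ) = γ + (1 − γ) · 1 / (1 + exp(−α(θ − β)))
Remove guessing floor: (0.79 − 0.25)/(1 − 0.25) = 0.7200
logit = ln(0.7200/0.2800) = 0.9445
θ = β + logit/(α) = 1.41 + 0.9445/1.5300 = 2.0273

2.027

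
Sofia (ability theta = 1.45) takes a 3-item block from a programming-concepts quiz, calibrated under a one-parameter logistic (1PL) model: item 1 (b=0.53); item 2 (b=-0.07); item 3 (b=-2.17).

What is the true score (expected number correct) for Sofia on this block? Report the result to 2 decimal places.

P(theta) = 1 / (1 + exp(−(theta − b)))
P_1 = 1/(1+e^{-0.9200}) = 0.7150
P_2 = 1/(1+e^{-1.5200}) = 0.8205
P_3 = 1/(1+e^{-3.6200}) = 0.9739
E[score] = 0.7150 + 0.8205 + 0.9739 = 2.5095

2.51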